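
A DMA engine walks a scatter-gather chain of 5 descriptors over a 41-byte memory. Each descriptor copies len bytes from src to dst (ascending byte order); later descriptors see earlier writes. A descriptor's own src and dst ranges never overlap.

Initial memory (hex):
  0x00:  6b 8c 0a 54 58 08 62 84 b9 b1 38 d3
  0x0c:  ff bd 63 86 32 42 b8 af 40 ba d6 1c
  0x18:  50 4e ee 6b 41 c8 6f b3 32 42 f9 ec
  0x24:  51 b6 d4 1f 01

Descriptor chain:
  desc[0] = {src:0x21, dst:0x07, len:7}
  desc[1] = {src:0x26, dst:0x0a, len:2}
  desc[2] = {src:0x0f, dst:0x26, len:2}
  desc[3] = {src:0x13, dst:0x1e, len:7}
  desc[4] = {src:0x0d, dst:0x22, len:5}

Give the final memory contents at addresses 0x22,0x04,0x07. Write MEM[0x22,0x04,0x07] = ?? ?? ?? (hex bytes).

D0: mem[0x07..0x0d] <- [42 f9 ec 51 b6 d4 1f]
D1: mem[0x0a..0x0b] <- [d4 1f]
D2: mem[0x26..0x27] <- [86 32]
D3: mem[0x1e..0x24] <- [af 40 ba d6 1c 50 4e]
D4: mem[0x22..0x26] <- [1f 63 86 32 42]
query mem[0x22]=0x1f, mem[0x04]=0x58, mem[0x07]=0x42

MEM[0x22,0x04,0x07] = 1f 58 42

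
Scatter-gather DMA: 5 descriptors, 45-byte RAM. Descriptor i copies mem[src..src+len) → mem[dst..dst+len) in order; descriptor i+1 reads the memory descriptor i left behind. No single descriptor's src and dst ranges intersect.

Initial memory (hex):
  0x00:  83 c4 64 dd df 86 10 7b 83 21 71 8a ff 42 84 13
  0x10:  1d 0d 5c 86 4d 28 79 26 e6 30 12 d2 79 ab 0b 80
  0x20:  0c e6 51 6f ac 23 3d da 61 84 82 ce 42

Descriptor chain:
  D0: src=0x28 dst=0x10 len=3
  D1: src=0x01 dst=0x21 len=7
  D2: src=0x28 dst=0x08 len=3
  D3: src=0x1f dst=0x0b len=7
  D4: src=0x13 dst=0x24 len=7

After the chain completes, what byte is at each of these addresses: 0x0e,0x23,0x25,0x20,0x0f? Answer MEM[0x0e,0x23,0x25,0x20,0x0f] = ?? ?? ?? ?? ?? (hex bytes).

MEM[0x0e,0x23,0x25,0x20,0x0f] = 64 dd 4d 0c dd

  after D0: wrote 3B at 0x10 = 618482
  after D1: wrote 7B at 0x21 = c464dddf86107b
  after D2: wrote 3B at 0x08 = 618482
  after D3: wrote 7B at 0x0b = 800cc464dddf86
  after D4: wrote 7B at 0x24 = 864d287926e630
query mem[0x0e]=0x64, mem[0x23]=0xdd, mem[0x25]=0x4d, mem[0x20]=0x0c, mem[0x0f]=0xdd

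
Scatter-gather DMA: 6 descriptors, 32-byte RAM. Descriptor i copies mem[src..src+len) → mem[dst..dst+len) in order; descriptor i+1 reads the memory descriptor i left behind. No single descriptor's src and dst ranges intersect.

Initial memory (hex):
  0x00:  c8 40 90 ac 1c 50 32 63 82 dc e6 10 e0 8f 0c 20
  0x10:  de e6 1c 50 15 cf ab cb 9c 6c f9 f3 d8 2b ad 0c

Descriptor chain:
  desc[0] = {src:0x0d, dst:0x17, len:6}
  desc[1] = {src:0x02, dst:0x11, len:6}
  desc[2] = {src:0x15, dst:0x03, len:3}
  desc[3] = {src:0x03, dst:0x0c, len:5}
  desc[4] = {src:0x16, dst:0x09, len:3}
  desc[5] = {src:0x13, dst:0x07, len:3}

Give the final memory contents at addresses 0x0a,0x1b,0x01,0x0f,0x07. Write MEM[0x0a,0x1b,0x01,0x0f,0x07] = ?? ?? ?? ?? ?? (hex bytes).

MEM[0x0a,0x1b,0x01,0x0f,0x07] = 8f e6 40 32 1c

D0: mem[0x17..0x1c] <- [8f 0c 20 de e6 1c]
D1: mem[0x11..0x16] <- [90 ac 1c 50 32 63]
D2: mem[0x03..0x05] <- [32 63 8f]
D3: mem[0x0c..0x10] <- [32 63 8f 32 63]
D4: mem[0x09..0x0b] <- [63 8f 0c]
D5: mem[0x07..0x09] <- [1c 50 32]
query mem[0x0a]=0x8f, mem[0x1b]=0xe6, mem[0x01]=0x40, mem[0x0f]=0x32, mem[0x07]=0x1c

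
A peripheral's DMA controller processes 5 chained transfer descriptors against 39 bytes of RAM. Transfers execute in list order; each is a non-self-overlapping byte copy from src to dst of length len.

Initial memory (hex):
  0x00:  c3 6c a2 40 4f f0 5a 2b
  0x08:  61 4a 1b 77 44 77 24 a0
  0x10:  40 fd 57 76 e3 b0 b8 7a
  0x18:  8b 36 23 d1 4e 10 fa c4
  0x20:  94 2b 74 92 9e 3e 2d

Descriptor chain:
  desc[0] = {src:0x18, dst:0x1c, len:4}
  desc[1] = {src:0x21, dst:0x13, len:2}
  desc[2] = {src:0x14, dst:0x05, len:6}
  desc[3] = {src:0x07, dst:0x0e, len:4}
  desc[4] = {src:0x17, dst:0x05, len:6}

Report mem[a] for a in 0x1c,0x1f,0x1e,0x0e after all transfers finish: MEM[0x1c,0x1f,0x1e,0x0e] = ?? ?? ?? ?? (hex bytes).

[0] 0x18->0x1c len=4 : 8b 36 23 d1
[1] 0x21->0x13 len=2 : 2b 74
[2] 0x14->0x05 len=6 : 74 b0 b8 7a 8b 36
[3] 0x07->0x0e len=4 : b8 7a 8b 36
[4] 0x17->0x05 len=6 : 7a 8b 36 23 d1 8b
query mem[0x1c]=0x8b, mem[0x1f]=0xd1, mem[0x1e]=0x23, mem[0x0e]=0xb8

MEM[0x1c,0x1f,0x1e,0x0e] = 8b d1 23 b8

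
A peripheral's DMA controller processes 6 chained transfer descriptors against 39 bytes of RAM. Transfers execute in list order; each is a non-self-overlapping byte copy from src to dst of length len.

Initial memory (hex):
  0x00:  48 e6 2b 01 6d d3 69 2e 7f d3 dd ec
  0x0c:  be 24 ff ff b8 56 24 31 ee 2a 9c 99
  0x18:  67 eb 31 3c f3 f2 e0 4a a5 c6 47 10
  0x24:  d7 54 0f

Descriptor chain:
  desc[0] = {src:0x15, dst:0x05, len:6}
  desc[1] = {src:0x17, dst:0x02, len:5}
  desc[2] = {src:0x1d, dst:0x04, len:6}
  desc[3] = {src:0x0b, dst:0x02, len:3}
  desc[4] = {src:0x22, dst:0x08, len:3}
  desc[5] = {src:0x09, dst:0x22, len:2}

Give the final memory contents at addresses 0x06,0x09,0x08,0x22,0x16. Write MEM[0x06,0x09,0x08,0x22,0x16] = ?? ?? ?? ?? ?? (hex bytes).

  after D0: wrote 6B at 0x05 = 2a9c9967eb31
  after D1: wrote 5B at 0x02 = 9967eb313c
  after D2: wrote 6B at 0x04 = f2e04aa5c647
  after D3: wrote 3B at 0x02 = ecbe24
  after D4: wrote 3B at 0x08 = 4710d7
  after D5: wrote 2B at 0x22 = 10d7
query mem[0x06]=0x4a, mem[0x09]=0x10, mem[0x08]=0x47, mem[0x22]=0x10, mem[0x16]=0x9c

MEM[0x06,0x09,0x08,0x22,0x16] = 4a 10 47 10 9c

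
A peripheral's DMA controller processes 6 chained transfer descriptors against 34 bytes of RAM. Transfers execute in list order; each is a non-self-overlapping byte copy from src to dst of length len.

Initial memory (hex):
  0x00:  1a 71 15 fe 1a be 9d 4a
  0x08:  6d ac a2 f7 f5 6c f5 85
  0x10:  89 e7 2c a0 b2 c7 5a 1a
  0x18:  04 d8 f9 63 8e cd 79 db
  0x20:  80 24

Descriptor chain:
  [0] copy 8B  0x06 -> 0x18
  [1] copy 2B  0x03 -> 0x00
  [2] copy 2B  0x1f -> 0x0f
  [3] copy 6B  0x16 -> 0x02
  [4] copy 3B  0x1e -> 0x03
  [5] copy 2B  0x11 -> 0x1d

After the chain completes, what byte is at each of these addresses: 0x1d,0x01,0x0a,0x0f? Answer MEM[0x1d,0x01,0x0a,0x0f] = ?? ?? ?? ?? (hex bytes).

#0 dst[0x18+8] := {0x9d,0x4a,0x6d,0xac,0xa2,0xf7,0xf5,0x6c}
#1 dst[0x00+2] := {0xfe,0x1a}
#2 dst[0x0f+2] := {0x6c,0x80}
#3 dst[0x02+6] := {0x5a,0x1a,0x9d,0x4a,0x6d,0xac}
#4 dst[0x03+3] := {0xf5,0x6c,0x80}
#5 dst[0x1d+2] := {0xe7,0x2c}
query mem[0x1d]=0xe7, mem[0x01]=0x1a, mem[0x0a]=0xa2, mem[0x0f]=0x6c

MEM[0x1d,0x01,0x0a,0x0f] = e7 1a a2 6c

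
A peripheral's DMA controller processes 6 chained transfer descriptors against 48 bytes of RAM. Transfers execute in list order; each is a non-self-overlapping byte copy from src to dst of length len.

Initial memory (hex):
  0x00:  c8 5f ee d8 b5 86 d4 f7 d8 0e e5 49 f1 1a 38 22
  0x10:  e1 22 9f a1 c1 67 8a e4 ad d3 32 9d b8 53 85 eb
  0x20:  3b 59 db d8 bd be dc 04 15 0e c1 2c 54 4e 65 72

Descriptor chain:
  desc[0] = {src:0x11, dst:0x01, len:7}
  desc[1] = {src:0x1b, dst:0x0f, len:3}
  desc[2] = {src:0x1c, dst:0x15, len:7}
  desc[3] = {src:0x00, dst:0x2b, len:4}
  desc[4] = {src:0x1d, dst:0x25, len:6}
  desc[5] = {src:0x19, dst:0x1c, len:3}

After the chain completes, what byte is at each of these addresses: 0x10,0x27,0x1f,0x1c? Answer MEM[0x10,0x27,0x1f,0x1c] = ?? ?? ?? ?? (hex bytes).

  after D0: wrote 7B at 0x01 = 229fa1c1678ae4
  after D1: wrote 3B at 0x0f = 9db853
  after D2: wrote 7B at 0x15 = b85385eb3b59db
  after D3: wrote 4B at 0x2b = c8229fa1
  after D4: wrote 6B at 0x25 = 5385eb3b59db
  after D5: wrote 3B at 0x1c = 3b59db
query mem[0x10]=0xb8, mem[0x27]=0xeb, mem[0x1f]=0xeb, mem[0x1c]=0x3b

MEM[0x10,0x27,0x1f,0x1c] = b8 eb eb 3b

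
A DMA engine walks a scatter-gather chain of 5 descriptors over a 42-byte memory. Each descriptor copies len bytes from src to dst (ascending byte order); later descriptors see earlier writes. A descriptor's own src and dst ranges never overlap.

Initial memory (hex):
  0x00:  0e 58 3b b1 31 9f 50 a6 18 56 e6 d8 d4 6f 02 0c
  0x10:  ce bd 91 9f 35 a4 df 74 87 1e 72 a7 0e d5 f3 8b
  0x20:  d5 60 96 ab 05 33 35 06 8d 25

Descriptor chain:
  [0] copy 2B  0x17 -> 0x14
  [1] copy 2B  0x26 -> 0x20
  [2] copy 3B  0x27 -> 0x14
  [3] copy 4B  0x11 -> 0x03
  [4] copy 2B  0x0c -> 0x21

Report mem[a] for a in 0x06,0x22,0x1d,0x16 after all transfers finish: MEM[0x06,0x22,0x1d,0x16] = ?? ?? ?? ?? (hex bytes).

[0] 0x17->0x14 len=2 : 74 87
[1] 0x26->0x20 len=2 : 35 06
[2] 0x27->0x14 len=3 : 06 8d 25
[3] 0x11->0x03 len=4 : bd 91 9f 06
[4] 0x0c->0x21 len=2 : d4 6f
query mem[0x06]=0x06, mem[0x22]=0x6f, mem[0x1d]=0xd5, mem[0x16]=0x25

MEM[0x06,0x22,0x1d,0x16] = 06 6f d5 25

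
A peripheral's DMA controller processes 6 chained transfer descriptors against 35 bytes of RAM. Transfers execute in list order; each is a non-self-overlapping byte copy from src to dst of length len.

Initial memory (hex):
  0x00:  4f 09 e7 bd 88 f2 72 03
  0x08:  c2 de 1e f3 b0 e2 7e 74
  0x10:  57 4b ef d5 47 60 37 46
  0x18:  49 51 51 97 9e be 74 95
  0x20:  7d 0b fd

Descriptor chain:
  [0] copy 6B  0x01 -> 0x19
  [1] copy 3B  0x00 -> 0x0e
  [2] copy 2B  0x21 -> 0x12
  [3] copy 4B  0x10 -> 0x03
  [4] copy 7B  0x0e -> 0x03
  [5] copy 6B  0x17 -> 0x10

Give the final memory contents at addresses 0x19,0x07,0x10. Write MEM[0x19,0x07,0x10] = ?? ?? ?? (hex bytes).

D0: mem[0x19..0x1e] <- [09 e7 bd 88 f2 72]
D1: mem[0x0e..0x10] <- [4f 09 e7]
D2: mem[0x12..0x13] <- [0b fd]
D3: mem[0x03..0x06] <- [e7 4b 0b fd]
D4: mem[0x03..0x09] <- [4f 09 e7 4b 0b fd 47]
D5: mem[0x10..0x15] <- [46 49 09 e7 bd 88]
query mem[0x19]=0x09, mem[0x07]=0x0b, mem[0x10]=0x46

MEM[0x19,0x07,0x10] = 09 0b 46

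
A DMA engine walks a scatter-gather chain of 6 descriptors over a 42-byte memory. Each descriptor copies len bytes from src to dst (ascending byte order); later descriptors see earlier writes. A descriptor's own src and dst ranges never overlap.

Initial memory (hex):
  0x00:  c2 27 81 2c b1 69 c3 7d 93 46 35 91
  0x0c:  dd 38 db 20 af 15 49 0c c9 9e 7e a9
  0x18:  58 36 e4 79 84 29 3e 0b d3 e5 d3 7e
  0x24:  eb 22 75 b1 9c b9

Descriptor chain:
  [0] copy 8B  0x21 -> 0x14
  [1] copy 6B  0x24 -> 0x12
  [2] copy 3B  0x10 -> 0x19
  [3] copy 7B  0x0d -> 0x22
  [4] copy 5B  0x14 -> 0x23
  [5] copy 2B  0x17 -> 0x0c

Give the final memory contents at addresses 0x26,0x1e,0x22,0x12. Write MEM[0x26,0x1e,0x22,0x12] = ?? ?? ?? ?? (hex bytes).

MEM[0x26,0x1e,0x22,0x12] = b9 3e 38 eb

[0] 0x21->0x14 len=8 : e5 d3 7e eb 22 75 b1 9c
[1] 0x24->0x12 len=6 : eb 22 75 b1 9c b9
[2] 0x10->0x19 len=3 : af 15 eb
[3] 0x0d->0x22 len=7 : 38 db 20 af 15 eb 22
[4] 0x14->0x23 len=5 : 75 b1 9c b9 22
[5] 0x17->0x0c len=2 : b9 22
query mem[0x26]=0xb9, mem[0x1e]=0x3e, mem[0x22]=0x38, mem[0x12]=0xeb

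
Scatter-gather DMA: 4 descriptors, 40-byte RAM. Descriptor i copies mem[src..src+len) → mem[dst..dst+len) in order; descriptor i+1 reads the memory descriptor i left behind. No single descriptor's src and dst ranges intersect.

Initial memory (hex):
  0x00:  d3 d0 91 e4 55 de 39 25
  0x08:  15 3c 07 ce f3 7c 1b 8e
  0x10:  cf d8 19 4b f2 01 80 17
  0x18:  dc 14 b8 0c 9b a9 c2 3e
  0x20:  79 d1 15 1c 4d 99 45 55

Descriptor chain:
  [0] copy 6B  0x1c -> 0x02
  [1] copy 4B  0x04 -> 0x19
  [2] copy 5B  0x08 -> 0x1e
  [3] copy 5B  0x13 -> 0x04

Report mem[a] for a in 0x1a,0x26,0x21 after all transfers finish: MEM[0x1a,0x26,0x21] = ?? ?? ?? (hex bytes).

MEM[0x1a,0x26,0x21] = 3e 45 ce

#0 dst[0x02+6] := {0x9b,0xa9,0xc2,0x3e,0x79,0xd1}
#1 dst[0x19+4] := {0xc2,0x3e,0x79,0xd1}
#2 dst[0x1e+5] := {0x15,0x3c,0x07,0xce,0xf3}
#3 dst[0x04+5] := {0x4b,0xf2,0x01,0x80,0x17}
query mem[0x1a]=0x3e, mem[0x26]=0x45, mem[0x21]=0xce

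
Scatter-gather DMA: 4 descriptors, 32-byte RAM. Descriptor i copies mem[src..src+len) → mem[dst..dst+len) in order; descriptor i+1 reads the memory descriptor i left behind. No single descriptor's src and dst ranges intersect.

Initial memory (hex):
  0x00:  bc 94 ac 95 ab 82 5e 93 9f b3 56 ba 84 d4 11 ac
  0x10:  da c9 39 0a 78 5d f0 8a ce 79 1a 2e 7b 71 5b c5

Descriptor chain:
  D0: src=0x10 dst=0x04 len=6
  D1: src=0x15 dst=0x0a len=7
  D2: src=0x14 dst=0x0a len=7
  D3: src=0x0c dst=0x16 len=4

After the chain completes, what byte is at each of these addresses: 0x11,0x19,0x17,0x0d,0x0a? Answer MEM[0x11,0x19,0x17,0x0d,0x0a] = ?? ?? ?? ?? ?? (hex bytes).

#0 dst[0x04+6] := {0xda,0xc9,0x39,0x0a,0x78,0x5d}
#1 dst[0x0a+7] := {0x5d,0xf0,0x8a,0xce,0x79,0x1a,0x2e}
#2 dst[0x0a+7] := {0x78,0x5d,0xf0,0x8a,0xce,0x79,0x1a}
#3 dst[0x16+4] := {0xf0,0x8a,0xce,0x79}
query mem[0x11]=0xc9, mem[0x19]=0x79, mem[0x17]=0x8a, mem[0x0d]=0x8a, mem[0x0a]=0x78

MEM[0x11,0x19,0x17,0x0d,0x0a] = c9 79 8a 8a 78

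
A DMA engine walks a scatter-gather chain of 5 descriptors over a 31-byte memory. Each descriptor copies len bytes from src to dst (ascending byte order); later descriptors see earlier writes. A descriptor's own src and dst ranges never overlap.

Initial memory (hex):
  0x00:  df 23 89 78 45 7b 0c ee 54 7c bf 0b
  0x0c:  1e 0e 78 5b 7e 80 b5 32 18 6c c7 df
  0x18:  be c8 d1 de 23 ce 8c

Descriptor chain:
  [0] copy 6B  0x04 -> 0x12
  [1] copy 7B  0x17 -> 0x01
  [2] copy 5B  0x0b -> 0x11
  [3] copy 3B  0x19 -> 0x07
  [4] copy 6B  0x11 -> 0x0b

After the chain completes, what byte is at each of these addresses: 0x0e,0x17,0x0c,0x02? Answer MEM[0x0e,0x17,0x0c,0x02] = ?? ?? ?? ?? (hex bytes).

  after D0: wrote 6B at 0x12 = 457b0cee547c
  after D1: wrote 7B at 0x01 = 7cbec8d1de23ce
  after D2: wrote 5B at 0x11 = 0b1e0e785b
  after D3: wrote 3B at 0x07 = c8d1de
  after D4: wrote 6B at 0x0b = 0b1e0e785b54
query mem[0x0e]=0x78, mem[0x17]=0x7c, mem[0x0c]=0x1e, mem[0x02]=0xbe

MEM[0x0e,0x17,0x0c,0x02] = 78 7c 1e be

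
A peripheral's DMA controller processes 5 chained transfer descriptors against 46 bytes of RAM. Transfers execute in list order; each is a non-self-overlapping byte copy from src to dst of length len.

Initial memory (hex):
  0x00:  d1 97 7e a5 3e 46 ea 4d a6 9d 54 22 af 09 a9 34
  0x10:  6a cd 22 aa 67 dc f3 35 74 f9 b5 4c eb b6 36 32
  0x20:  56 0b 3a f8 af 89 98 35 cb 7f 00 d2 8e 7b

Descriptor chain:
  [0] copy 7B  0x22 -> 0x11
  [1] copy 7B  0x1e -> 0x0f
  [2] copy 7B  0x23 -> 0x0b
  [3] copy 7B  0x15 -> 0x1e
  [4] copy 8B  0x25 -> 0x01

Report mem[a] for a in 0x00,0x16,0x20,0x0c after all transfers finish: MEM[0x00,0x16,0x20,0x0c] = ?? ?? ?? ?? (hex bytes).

MEM[0x00,0x16,0x20,0x0c] = d1 35 cb af

  after D0: wrote 7B at 0x11 = 3af8af899835cb
  after D1: wrote 7B at 0x0f = 3632560b3af8af
  after D2: wrote 7B at 0x0b = f8af899835cb7f
  after D3: wrote 7B at 0x1e = af35cb74f9b54c
  after D4: wrote 8B at 0x01 = 899835cb7f00d28e
query mem[0x00]=0xd1, mem[0x16]=0x35, mem[0x20]=0xcb, mem[0x0c]=0xaf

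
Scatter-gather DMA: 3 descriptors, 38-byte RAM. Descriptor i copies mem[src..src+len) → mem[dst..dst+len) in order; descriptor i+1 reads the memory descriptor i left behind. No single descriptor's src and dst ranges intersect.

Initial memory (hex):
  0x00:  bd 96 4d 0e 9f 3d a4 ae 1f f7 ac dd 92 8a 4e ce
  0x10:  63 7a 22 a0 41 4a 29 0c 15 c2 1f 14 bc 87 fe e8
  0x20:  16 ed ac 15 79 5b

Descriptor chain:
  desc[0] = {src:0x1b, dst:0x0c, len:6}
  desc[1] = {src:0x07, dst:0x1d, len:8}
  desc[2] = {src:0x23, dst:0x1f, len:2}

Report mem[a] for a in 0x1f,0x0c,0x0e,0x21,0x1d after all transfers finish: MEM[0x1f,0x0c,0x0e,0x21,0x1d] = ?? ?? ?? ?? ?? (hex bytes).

MEM[0x1f,0x0c,0x0e,0x21,0x1d] = bc 14 87 dd ae

#0 dst[0x0c+6] := {0x14,0xbc,0x87,0xfe,0xe8,0x16}
#1 dst[0x1d+8] := {0xae,0x1f,0xf7,0xac,0xdd,0x14,0xbc,0x87}
#2 dst[0x1f+2] := {0xbc,0x87}
query mem[0x1f]=0xbc, mem[0x0c]=0x14, mem[0x0e]=0x87, mem[0x21]=0xdd, mem[0x1d]=0xae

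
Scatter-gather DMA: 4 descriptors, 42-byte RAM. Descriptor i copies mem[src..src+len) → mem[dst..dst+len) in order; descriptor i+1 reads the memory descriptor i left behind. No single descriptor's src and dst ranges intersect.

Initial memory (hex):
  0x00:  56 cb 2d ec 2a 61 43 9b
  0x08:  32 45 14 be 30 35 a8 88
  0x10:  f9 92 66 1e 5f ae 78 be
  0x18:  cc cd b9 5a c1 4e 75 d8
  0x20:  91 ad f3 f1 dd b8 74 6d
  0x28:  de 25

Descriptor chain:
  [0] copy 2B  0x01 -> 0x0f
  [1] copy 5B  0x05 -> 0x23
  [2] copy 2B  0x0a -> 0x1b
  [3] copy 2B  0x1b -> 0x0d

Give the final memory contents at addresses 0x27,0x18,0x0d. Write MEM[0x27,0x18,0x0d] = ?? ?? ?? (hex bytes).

MEM[0x27,0x18,0x0d] = 45 cc 14

  after D0: wrote 2B at 0x0f = cb2d
  after D1: wrote 5B at 0x23 = 61439b3245
  after D2: wrote 2B at 0x1b = 14be
  after D3: wrote 2B at 0x0d = 14be
query mem[0x27]=0x45, mem[0x18]=0xcc, mem[0x0d]=0x14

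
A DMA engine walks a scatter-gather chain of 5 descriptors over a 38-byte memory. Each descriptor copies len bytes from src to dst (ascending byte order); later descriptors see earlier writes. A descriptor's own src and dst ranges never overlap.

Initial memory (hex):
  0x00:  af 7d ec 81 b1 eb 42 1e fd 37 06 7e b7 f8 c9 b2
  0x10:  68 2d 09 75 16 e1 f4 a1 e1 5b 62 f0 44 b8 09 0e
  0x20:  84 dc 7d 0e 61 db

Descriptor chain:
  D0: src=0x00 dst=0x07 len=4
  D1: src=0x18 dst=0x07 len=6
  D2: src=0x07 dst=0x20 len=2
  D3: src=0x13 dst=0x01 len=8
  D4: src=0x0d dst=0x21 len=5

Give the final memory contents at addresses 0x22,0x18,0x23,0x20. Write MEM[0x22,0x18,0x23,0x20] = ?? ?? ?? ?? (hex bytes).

  after D0: wrote 4B at 0x07 = af7dec81
  after D1: wrote 6B at 0x07 = e15b62f044b8
  after D2: wrote 2B at 0x20 = e15b
  after D3: wrote 8B at 0x01 = 7516e1f4a1e15b62
  after D4: wrote 5B at 0x21 = f8c9b2682d
query mem[0x22]=0xc9, mem[0x18]=0xe1, mem[0x23]=0xb2, mem[0x20]=0xe1

MEM[0x22,0x18,0x23,0x20] = c9 e1 b2 e1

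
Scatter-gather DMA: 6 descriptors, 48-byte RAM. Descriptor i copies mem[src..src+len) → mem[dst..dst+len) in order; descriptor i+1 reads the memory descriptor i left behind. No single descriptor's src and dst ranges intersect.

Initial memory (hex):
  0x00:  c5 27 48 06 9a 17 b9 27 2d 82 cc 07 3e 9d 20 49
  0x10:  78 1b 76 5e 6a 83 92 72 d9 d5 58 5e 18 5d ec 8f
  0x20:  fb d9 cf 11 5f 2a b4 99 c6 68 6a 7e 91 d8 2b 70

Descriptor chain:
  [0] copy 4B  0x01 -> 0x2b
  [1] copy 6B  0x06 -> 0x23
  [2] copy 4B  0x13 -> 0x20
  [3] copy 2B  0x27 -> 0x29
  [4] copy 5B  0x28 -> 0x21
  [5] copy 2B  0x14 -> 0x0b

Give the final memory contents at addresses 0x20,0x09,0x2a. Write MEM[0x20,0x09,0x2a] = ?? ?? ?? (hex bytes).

MEM[0x20,0x09,0x2a] = 5e 82 07

  after D0: wrote 4B at 0x2b = 2748069a
  after D1: wrote 6B at 0x23 = b9272d82cc07
  after D2: wrote 4B at 0x20 = 5e6a8392
  after D3: wrote 2B at 0x29 = cc07
  after D4: wrote 5B at 0x21 = 07cc072748
  after D5: wrote 2B at 0x0b = 6a83
query mem[0x20]=0x5e, mem[0x09]=0x82, mem[0x2a]=0x07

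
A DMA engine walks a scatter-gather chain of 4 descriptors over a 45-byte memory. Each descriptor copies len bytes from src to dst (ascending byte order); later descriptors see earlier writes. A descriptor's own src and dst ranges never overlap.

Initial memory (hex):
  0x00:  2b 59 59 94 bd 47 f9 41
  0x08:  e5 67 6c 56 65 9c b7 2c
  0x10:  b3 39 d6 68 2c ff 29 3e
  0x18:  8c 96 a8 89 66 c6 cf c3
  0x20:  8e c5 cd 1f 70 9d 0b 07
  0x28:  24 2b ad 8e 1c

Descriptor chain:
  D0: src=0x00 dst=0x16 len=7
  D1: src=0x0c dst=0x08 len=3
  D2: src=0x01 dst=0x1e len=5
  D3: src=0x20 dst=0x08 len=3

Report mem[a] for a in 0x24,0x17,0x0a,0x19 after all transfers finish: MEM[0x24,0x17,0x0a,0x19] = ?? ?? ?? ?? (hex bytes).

D0: mem[0x16..0x1c] <- [2b 59 59 94 bd 47 f9]
D1: mem[0x08..0x0a] <- [65 9c b7]
D2: mem[0x1e..0x22] <- [59 59 94 bd 47]
D3: mem[0x08..0x0a] <- [94 bd 47]
query mem[0x24]=0x70, mem[0x17]=0x59, mem[0x0a]=0x47, mem[0x19]=0x94

MEM[0x24,0x17,0x0a,0x19] = 70 59 47 94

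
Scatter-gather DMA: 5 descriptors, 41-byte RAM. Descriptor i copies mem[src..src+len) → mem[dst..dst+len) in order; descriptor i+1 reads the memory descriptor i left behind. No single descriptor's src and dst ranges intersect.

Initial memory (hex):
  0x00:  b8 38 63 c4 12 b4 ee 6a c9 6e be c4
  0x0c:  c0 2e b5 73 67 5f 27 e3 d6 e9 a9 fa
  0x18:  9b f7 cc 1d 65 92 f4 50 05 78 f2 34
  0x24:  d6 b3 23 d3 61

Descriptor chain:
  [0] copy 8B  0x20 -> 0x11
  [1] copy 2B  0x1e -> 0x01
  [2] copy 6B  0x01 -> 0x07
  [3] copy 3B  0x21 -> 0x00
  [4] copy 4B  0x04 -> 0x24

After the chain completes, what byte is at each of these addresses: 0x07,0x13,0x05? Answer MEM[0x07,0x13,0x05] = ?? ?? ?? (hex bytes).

D0: mem[0x11..0x18] <- [05 78 f2 34 d6 b3 23 d3]
D1: mem[0x01..0x02] <- [f4 50]
D2: mem[0x07..0x0c] <- [f4 50 c4 12 b4 ee]
D3: mem[0x00..0x02] <- [78 f2 34]
D4: mem[0x24..0x27] <- [12 b4 ee f4]
query mem[0x07]=0xf4, mem[0x13]=0xf2, mem[0x05]=0xb4

MEM[0x07,0x13,0x05] = f4 f2 b4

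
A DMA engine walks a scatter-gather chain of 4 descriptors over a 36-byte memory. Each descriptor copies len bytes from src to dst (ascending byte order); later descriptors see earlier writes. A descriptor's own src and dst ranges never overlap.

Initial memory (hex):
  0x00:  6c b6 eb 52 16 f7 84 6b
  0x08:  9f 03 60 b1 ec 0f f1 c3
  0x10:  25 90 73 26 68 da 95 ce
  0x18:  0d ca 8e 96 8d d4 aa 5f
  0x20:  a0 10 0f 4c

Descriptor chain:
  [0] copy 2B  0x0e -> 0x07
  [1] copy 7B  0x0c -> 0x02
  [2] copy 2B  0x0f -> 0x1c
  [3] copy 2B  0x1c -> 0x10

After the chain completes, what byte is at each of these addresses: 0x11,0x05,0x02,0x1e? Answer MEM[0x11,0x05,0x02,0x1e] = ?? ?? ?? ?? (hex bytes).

MEM[0x11,0x05,0x02,0x1e] = 25 c3 ec aa

  after D0: wrote 2B at 0x07 = f1c3
  after D1: wrote 7B at 0x02 = ec0ff1c3259073
  after D2: wrote 2B at 0x1c = c325
  after D3: wrote 2B at 0x10 = c325
query mem[0x11]=0x25, mem[0x05]=0xc3, mem[0x02]=0xec, mem[0x1e]=0xaa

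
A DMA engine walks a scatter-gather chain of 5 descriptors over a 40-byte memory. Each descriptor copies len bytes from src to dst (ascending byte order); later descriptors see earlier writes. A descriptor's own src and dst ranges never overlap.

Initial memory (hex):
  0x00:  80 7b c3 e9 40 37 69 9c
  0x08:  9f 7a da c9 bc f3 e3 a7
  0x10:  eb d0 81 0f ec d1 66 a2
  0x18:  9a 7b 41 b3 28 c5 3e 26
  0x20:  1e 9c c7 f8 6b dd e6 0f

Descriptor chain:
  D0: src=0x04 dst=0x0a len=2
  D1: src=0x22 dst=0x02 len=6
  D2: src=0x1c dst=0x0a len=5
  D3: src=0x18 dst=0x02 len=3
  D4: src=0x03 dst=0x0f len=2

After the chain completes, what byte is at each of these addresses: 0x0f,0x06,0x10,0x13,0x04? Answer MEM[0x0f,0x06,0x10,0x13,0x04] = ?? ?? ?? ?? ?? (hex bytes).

MEM[0x0f,0x06,0x10,0x13,0x04] = 7b e6 41 0f 41

[0] 0x04->0x0a len=2 : 40 37
[1] 0x22->0x02 len=6 : c7 f8 6b dd e6 0f
[2] 0x1c->0x0a len=5 : 28 c5 3e 26 1e
[3] 0x18->0x02 len=3 : 9a 7b 41
[4] 0x03->0x0f len=2 : 7b 41
query mem[0x0f]=0x7b, mem[0x06]=0xe6, mem[0x10]=0x41, mem[0x13]=0x0f, mem[0x04]=0x41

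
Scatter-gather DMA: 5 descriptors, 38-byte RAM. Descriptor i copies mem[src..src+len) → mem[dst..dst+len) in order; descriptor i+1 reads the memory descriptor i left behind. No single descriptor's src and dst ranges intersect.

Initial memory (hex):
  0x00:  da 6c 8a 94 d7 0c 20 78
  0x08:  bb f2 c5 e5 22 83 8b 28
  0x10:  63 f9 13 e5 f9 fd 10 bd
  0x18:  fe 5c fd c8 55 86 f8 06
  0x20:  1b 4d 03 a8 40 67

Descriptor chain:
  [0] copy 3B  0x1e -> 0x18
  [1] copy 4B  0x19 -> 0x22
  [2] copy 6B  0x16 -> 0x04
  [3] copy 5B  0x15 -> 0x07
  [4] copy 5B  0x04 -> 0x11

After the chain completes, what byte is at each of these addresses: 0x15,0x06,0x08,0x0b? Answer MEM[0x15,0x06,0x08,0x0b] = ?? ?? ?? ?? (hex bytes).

[0] 0x1e->0x18 len=3 : f8 06 1b
[1] 0x19->0x22 len=4 : 06 1b c8 55
[2] 0x16->0x04 len=6 : 10 bd f8 06 1b c8
[3] 0x15->0x07 len=5 : fd 10 bd f8 06
[4] 0x04->0x11 len=5 : 10 bd f8 fd 10
query mem[0x15]=0x10, mem[0x06]=0xf8, mem[0x08]=0x10, mem[0x0b]=0x06

MEM[0x15,0x06,0x08,0x0b] = 10 f8 10 06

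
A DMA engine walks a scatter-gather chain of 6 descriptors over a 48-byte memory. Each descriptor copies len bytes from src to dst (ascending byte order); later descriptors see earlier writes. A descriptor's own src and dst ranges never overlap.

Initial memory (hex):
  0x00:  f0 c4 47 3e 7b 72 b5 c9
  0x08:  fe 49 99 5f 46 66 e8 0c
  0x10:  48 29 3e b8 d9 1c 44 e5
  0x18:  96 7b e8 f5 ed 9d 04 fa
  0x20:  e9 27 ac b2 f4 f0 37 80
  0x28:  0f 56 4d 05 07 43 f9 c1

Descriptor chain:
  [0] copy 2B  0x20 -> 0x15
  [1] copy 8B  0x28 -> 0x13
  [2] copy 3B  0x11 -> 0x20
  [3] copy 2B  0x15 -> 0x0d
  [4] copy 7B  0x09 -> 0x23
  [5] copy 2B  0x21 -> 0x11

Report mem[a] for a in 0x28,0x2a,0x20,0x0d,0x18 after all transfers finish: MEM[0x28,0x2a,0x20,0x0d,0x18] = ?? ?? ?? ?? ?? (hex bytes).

[0] 0x20->0x15 len=2 : e9 27
[1] 0x28->0x13 len=8 : 0f 56 4d 05 07 43 f9 c1
[2] 0x11->0x20 len=3 : 29 3e 0f
[3] 0x15->0x0d len=2 : 4d 05
[4] 0x09->0x23 len=7 : 49 99 5f 46 4d 05 0c
[5] 0x21->0x11 len=2 : 3e 0f
query mem[0x28]=0x05, mem[0x2a]=0x4d, mem[0x20]=0x29, mem[0x0d]=0x4d, mem[0x18]=0x43

MEM[0x28,0x2a,0x20,0x0d,0x18] = 05 4d 29 4d 43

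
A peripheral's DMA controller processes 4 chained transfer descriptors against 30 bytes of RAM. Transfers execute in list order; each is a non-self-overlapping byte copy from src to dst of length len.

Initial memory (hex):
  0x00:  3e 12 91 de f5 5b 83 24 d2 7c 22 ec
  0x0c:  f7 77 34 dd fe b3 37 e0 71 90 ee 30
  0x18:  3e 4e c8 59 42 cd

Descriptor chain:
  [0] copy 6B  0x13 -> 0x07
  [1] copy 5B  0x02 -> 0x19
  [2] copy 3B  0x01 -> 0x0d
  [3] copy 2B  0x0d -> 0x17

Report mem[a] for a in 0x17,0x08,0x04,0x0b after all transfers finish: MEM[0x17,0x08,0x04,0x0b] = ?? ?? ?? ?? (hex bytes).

D0: mem[0x07..0x0c] <- [e0 71 90 ee 30 3e]
D1: mem[0x19..0x1d] <- [91 de f5 5b 83]
D2: mem[0x0d..0x0f] <- [12 91 de]
D3: mem[0x17..0x18] <- [12 91]
query mem[0x17]=0x12, mem[0x08]=0x71, mem[0x04]=0xf5, mem[0x0b]=0x30

MEM[0x17,0x08,0x04,0x0b] = 12 71 f5 30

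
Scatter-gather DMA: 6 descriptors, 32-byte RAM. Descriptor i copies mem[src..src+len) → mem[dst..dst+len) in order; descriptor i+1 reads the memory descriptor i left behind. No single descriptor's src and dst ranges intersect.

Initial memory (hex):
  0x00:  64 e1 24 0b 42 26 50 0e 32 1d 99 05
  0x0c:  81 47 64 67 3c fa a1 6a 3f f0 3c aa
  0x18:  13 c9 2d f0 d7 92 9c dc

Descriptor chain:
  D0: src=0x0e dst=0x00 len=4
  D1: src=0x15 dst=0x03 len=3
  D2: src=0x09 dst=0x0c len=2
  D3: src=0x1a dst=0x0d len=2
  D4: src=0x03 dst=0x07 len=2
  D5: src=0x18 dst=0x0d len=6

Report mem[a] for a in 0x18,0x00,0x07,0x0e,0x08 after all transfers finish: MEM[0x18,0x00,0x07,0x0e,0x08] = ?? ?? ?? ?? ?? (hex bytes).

MEM[0x18,0x00,0x07,0x0e,0x08] = 13 64 f0 c9 3c

D0: mem[0x00..0x03] <- [64 67 3c fa]
D1: mem[0x03..0x05] <- [f0 3c aa]
D2: mem[0x0c..0x0d] <- [1d 99]
D3: mem[0x0d..0x0e] <- [2d f0]
D4: mem[0x07..0x08] <- [f0 3c]
D5: mem[0x0d..0x12] <- [13 c9 2d f0 d7 92]
query mem[0x18]=0x13, mem[0x00]=0x64, mem[0x07]=0xf0, mem[0x0e]=0xc9, mem[0x08]=0x3c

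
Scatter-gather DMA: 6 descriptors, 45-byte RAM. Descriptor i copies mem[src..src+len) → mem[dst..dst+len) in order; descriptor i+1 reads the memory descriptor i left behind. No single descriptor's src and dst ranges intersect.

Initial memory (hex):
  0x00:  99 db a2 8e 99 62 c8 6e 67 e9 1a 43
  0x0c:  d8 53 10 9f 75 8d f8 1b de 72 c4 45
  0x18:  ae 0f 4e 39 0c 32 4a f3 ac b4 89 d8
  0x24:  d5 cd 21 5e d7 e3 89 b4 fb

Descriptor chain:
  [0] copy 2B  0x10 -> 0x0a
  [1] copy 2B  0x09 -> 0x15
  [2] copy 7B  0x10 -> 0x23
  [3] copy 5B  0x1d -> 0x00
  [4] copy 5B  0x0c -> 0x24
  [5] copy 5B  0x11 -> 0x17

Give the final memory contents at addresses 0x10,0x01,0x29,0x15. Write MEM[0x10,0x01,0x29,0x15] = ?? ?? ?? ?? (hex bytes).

[0] 0x10->0x0a len=2 : 75 8d
[1] 0x09->0x15 len=2 : e9 75
[2] 0x10->0x23 len=7 : 75 8d f8 1b de e9 75
[3] 0x1d->0x00 len=5 : 32 4a f3 ac b4
[4] 0x0c->0x24 len=5 : d8 53 10 9f 75
[5] 0x11->0x17 len=5 : 8d f8 1b de e9
query mem[0x10]=0x75, mem[0x01]=0x4a, mem[0x29]=0x75, mem[0x15]=0xe9

MEM[0x10,0x01,0x29,0x15] = 75 4a 75 e9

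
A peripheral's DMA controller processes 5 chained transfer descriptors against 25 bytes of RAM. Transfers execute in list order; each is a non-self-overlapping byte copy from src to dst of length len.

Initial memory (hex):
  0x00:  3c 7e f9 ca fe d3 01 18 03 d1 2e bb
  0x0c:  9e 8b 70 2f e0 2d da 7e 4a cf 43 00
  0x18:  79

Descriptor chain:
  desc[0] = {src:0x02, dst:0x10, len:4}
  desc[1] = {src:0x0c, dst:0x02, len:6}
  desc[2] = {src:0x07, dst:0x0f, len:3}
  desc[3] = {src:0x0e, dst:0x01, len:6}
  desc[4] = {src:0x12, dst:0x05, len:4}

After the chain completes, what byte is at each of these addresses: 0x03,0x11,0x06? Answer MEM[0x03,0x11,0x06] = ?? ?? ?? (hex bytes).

MEM[0x03,0x11,0x06] = 03 d1 d3

[0] 0x02->0x10 len=4 : f9 ca fe d3
[1] 0x0c->0x02 len=6 : 9e 8b 70 2f f9 ca
[2] 0x07->0x0f len=3 : ca 03 d1
[3] 0x0e->0x01 len=6 : 70 ca 03 d1 fe d3
[4] 0x12->0x05 len=4 : fe d3 4a cf
query mem[0x03]=0x03, mem[0x11]=0xd1, mem[0x06]=0xd3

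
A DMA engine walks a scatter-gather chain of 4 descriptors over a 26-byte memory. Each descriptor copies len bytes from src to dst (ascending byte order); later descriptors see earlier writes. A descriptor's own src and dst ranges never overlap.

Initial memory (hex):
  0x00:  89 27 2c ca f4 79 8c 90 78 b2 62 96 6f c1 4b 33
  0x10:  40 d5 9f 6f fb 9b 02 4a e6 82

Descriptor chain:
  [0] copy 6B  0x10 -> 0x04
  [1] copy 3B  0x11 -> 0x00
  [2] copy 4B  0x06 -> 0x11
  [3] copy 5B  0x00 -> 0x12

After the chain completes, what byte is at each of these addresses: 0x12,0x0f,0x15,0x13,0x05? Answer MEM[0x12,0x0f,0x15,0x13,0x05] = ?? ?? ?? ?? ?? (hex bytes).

MEM[0x12,0x0f,0x15,0x13,0x05] = d5 33 ca 9f d5

[0] 0x10->0x04 len=6 : 40 d5 9f 6f fb 9b
[1] 0x11->0x00 len=3 : d5 9f 6f
[2] 0x06->0x11 len=4 : 9f 6f fb 9b
[3] 0x00->0x12 len=5 : d5 9f 6f ca 40
query mem[0x12]=0xd5, mem[0x0f]=0x33, mem[0x15]=0xca, mem[0x13]=0x9f, mem[0x05]=0xd5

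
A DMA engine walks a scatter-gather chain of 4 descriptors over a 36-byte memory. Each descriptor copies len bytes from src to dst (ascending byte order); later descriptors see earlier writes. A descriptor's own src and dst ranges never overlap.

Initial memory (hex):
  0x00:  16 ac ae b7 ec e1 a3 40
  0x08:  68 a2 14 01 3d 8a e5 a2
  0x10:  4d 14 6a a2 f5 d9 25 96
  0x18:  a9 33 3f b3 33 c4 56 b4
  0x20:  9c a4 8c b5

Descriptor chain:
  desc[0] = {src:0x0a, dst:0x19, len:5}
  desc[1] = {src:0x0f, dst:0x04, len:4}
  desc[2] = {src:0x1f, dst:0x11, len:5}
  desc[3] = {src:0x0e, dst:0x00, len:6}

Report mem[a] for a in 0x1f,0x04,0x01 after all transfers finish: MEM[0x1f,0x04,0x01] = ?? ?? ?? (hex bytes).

  after D0: wrote 5B at 0x19 = 14013d8ae5
  after D1: wrote 4B at 0x04 = a24d146a
  after D2: wrote 5B at 0x11 = b49ca48cb5
  after D3: wrote 6B at 0x00 = e5a24db49ca4
query mem[0x1f]=0xb4, mem[0x04]=0x9c, mem[0x01]=0xa2

MEM[0x1f,0x04,0x01] = b4 9c a2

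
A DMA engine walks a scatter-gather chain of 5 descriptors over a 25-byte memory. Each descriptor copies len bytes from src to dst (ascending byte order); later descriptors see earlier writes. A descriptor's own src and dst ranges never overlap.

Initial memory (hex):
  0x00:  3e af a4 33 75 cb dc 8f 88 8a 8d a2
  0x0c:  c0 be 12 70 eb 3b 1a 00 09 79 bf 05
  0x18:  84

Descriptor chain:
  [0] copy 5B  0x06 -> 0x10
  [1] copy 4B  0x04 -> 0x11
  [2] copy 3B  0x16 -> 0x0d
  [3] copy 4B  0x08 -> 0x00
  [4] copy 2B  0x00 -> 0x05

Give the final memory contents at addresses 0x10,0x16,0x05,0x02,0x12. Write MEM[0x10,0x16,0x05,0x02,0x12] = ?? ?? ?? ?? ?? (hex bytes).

MEM[0x10,0x16,0x05,0x02,0x12] = dc bf 88 8d cb

#0 dst[0x10+5] := {0xdc,0x8f,0x88,0x8a,0x8d}
#1 dst[0x11+4] := {0x75,0xcb,0xdc,0x8f}
#2 dst[0x0d+3] := {0xbf,0x05,0x84}
#3 dst[0x00+4] := {0x88,0x8a,0x8d,0xa2}
#4 dst[0x05+2] := {0x88,0x8a}
query mem[0x10]=0xdc, mem[0x16]=0xbf, mem[0x05]=0x88, mem[0x02]=0x8d, mem[0x12]=0xcb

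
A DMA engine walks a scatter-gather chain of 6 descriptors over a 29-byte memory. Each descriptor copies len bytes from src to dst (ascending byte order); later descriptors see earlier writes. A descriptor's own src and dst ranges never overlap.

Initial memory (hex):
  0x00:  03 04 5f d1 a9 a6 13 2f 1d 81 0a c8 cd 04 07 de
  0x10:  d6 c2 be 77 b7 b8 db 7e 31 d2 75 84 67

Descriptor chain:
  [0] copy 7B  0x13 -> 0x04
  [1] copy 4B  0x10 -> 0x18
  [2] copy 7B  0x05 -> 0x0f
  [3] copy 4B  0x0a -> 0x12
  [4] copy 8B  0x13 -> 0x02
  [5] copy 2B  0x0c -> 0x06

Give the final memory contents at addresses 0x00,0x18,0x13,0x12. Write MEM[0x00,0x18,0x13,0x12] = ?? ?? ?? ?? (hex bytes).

MEM[0x00,0x18,0x13,0x12] = 03 d6 c8 d2

[0] 0x13->0x04 len=7 : 77 b7 b8 db 7e 31 d2
[1] 0x10->0x18 len=4 : d6 c2 be 77
[2] 0x05->0x0f len=7 : b7 b8 db 7e 31 d2 c8
[3] 0x0a->0x12 len=4 : d2 c8 cd 04
[4] 0x13->0x02 len=8 : c8 cd 04 db 7e d6 c2 be
[5] 0x0c->0x06 len=2 : cd 04
query mem[0x00]=0x03, mem[0x18]=0xd6, mem[0x13]=0xc8, mem[0x12]=0xd2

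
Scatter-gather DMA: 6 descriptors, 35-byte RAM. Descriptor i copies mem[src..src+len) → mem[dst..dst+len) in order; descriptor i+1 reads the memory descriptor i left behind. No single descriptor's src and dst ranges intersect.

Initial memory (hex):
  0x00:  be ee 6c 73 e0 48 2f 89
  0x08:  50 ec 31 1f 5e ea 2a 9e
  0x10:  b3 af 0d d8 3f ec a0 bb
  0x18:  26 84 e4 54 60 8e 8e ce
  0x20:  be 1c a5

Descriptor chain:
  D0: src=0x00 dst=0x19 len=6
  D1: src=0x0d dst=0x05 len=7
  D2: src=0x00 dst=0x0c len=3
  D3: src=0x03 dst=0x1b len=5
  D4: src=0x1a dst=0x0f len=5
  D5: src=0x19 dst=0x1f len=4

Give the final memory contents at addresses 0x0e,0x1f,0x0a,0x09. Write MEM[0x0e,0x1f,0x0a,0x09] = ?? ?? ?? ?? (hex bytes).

#0 dst[0x19+6] := {0xbe,0xee,0x6c,0x73,0xe0,0x48}
#1 dst[0x05+7] := {0xea,0x2a,0x9e,0xb3,0xaf,0x0d,0xd8}
#2 dst[0x0c+3] := {0xbe,0xee,0x6c}
#3 dst[0x1b+5] := {0x73,0xe0,0xea,0x2a,0x9e}
#4 dst[0x0f+5] := {0xee,0x73,0xe0,0xea,0x2a}
#5 dst[0x1f+4] := {0xbe,0xee,0x73,0xe0}
query mem[0x0e]=0x6c, mem[0x1f]=0xbe, mem[0x0a]=0x0d, mem[0x09]=0xaf

MEM[0x0e,0x1f,0x0a,0x09] = 6c be 0d af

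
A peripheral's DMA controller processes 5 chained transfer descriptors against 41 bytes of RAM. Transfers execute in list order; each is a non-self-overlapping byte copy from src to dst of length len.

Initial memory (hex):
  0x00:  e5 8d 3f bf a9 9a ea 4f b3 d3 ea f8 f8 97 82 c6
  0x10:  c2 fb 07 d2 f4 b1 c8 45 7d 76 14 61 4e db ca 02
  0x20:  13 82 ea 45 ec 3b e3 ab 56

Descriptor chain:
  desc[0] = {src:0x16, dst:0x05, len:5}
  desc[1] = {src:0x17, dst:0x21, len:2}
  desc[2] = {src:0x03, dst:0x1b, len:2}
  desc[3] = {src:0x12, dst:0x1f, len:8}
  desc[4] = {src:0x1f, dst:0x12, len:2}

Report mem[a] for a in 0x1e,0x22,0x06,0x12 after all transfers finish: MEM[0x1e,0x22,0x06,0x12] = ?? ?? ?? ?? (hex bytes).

MEM[0x1e,0x22,0x06,0x12] = ca b1 45 07

[0] 0x16->0x05 len=5 : c8 45 7d 76 14
[1] 0x17->0x21 len=2 : 45 7d
[2] 0x03->0x1b len=2 : bf a9
[3] 0x12->0x1f len=8 : 07 d2 f4 b1 c8 45 7d 76
[4] 0x1f->0x12 len=2 : 07 d2
query mem[0x1e]=0xca, mem[0x22]=0xb1, mem[0x06]=0x45, mem[0x12]=0x07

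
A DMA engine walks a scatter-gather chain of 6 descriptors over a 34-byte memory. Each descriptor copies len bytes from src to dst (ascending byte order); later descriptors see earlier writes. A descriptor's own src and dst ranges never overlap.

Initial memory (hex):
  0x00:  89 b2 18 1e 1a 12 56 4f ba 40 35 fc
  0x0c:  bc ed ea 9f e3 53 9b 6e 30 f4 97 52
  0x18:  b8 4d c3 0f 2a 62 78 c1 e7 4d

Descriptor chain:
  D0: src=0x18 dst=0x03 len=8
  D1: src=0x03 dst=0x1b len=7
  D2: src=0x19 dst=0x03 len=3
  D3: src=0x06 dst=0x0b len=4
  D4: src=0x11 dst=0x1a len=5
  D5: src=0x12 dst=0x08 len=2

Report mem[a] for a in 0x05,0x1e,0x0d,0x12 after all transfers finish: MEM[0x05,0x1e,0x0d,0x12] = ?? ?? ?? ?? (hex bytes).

MEM[0x05,0x1e,0x0d,0x12] = b8 f4 62 9b

D0: mem[0x03..0x0a] <- [b8 4d c3 0f 2a 62 78 c1]
D1: mem[0x1b..0x21] <- [b8 4d c3 0f 2a 62 78]
D2: mem[0x03..0x05] <- [4d c3 b8]
D3: mem[0x0b..0x0e] <- [0f 2a 62 78]
D4: mem[0x1a..0x1e] <- [53 9b 6e 30 f4]
D5: mem[0x08..0x09] <- [9b 6e]
query mem[0x05]=0xb8, mem[0x1e]=0xf4, mem[0x0d]=0x62, mem[0x12]=0x9b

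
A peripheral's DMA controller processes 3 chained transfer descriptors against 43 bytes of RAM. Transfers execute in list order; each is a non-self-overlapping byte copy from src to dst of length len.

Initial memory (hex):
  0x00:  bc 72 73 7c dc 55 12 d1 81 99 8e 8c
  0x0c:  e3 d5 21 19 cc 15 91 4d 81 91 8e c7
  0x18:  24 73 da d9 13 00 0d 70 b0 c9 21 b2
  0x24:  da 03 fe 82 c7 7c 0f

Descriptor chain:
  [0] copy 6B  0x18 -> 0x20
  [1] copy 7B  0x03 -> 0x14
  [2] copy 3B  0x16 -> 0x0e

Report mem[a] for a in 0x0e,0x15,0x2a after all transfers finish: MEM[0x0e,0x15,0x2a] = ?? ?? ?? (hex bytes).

MEM[0x0e,0x15,0x2a] = 55 dc 0f

[0] 0x18->0x20 len=6 : 24 73 da d9 13 00
[1] 0x03->0x14 len=7 : 7c dc 55 12 d1 81 99
[2] 0x16->0x0e len=3 : 55 12 d1
query mem[0x0e]=0x55, mem[0x15]=0xdc, mem[0x2a]=0x0f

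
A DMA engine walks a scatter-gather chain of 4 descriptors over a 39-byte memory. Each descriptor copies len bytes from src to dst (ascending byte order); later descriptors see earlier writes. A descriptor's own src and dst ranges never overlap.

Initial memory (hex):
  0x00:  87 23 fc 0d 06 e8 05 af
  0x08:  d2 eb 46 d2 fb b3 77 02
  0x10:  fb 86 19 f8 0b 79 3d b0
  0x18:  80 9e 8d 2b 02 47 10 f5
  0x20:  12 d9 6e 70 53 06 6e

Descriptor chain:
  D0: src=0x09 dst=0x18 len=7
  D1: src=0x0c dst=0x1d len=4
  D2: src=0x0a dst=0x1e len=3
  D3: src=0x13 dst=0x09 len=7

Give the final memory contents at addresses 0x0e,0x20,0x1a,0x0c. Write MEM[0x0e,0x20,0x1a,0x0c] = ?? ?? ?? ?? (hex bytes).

MEM[0x0e,0x20,0x1a,0x0c] = eb fb d2 3d

[0] 0x09->0x18 len=7 : eb 46 d2 fb b3 77 02
[1] 0x0c->0x1d len=4 : fb b3 77 02
[2] 0x0a->0x1e len=3 : 46 d2 fb
[3] 0x13->0x09 len=7 : f8 0b 79 3d b0 eb 46
query mem[0x0e]=0xeb, mem[0x20]=0xfb, mem[0x1a]=0xd2, mem[0x0c]=0x3d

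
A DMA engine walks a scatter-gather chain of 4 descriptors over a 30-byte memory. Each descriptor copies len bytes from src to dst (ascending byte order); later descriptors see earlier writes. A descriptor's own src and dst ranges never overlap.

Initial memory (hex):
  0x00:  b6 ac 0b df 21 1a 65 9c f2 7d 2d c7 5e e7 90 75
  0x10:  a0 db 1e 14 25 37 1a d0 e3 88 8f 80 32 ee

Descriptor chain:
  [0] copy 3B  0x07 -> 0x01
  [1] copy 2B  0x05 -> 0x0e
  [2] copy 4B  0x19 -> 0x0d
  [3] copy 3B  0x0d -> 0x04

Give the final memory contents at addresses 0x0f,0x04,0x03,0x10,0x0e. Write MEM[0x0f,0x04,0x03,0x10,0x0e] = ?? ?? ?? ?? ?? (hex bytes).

D0: mem[0x01..0x03] <- [9c f2 7d]
D1: mem[0x0e..0x0f] <- [1a 65]
D2: mem[0x0d..0x10] <- [88 8f 80 32]
D3: mem[0x04..0x06] <- [88 8f 80]
query mem[0x0f]=0x80, mem[0x04]=0x88, mem[0x03]=0x7d, mem[0x10]=0x32, mem[0x0e]=0x8f

MEM[0x0f,0x04,0x03,0x10,0x0e] = 80 88 7d 32 8f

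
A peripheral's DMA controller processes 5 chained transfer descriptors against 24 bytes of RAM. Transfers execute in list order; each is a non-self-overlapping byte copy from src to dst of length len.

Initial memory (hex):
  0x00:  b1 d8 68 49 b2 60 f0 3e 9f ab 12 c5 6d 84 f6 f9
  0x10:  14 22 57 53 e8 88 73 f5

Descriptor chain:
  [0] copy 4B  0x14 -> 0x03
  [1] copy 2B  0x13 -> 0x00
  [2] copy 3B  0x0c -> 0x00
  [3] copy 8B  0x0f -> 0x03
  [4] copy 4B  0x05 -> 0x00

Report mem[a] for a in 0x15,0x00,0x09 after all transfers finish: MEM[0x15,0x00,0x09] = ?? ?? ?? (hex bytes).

[0] 0x14->0x03 len=4 : e8 88 73 f5
[1] 0x13->0x00 len=2 : 53 e8
[2] 0x0c->0x00 len=3 : 6d 84 f6
[3] 0x0f->0x03 len=8 : f9 14 22 57 53 e8 88 73
[4] 0x05->0x00 len=4 : 22 57 53 e8
query mem[0x15]=0x88, mem[0x00]=0x22, mem[0x09]=0x88

MEM[0x15,0x00,0x09] = 88 22 88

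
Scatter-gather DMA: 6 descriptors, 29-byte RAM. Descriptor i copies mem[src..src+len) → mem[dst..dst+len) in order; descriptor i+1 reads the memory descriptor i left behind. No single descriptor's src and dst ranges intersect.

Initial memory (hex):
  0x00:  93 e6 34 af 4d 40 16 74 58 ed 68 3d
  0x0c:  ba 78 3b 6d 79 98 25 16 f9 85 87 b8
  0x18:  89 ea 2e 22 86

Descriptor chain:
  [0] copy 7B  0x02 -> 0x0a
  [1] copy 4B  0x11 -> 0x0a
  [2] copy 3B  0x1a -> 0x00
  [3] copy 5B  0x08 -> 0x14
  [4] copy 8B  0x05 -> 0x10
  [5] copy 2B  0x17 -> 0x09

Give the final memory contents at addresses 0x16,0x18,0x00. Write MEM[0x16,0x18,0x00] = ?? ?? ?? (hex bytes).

MEM[0x16,0x18,0x00] = 25 16 2e

[0] 0x02->0x0a len=7 : 34 af 4d 40 16 74 58
[1] 0x11->0x0a len=4 : 98 25 16 f9
[2] 0x1a->0x00 len=3 : 2e 22 86
[3] 0x08->0x14 len=5 : 58 ed 98 25 16
[4] 0x05->0x10 len=8 : 40 16 74 58 ed 98 25 16
[5] 0x17->0x09 len=2 : 16 16
query mem[0x16]=0x25, mem[0x18]=0x16, mem[0x00]=0x2e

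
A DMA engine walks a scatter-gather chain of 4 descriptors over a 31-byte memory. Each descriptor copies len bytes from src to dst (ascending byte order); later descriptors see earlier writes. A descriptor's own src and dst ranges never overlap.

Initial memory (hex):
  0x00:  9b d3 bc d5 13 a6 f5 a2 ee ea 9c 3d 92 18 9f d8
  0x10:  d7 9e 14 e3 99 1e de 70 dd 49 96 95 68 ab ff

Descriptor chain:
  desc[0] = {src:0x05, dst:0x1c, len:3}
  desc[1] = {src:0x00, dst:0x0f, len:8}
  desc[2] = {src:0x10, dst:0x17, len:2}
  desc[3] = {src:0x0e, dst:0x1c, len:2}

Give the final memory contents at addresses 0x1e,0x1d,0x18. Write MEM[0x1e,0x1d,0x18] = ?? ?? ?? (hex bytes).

#0 dst[0x1c+3] := {0xa6,0xf5,0xa2}
#1 dst[0x0f+8] := {0x9b,0xd3,0xbc,0xd5,0x13,0xa6,0xf5,0xa2}
#2 dst[0x17+2] := {0xd3,0xbc}
#3 dst[0x1c+2] := {0x9f,0x9b}
query mem[0x1e]=0xa2, mem[0x1d]=0x9b, mem[0x18]=0xbc

MEM[0x1e,0x1d,0x18] = a2 9b bc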